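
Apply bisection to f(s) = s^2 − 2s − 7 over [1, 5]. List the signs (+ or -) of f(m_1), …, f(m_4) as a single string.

f(3) = -4 < 0, so the root lies in [3, 5]
f(4) = 1 > 0, so the root lies in [3, 4]
f(3.5) = -1.75 < 0, so the root lies in [3.5, 4]
f(3.75) = -0.4375 < 0, so the root lies in [3.75, 4]

-+--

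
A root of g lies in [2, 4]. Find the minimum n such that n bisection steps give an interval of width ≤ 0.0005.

12

Width after n steps is 2/2^n. Need 2^n ≥ 2/0.0005 = 4000.
2^11 = 2048 < 4000 ≤ 2^12 = 4096, so n = 12.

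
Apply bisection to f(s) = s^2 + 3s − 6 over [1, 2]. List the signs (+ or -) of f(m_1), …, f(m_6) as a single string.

f(1.5) = 0.75 > 0, so the root lies in [1, 1.5]
f(1.25) = -0.6875 < 0, so the root lies in [1.25, 1.5]
f(1.375) = 0.015625 > 0, so the root lies in [1.25, 1.375]
f(1.3125) = -0.3398 < 0, so the root lies in [1.3125, 1.375]
f(1.34375) = -0.1631 < 0, so the root lies in [1.34375, 1.375]
f(1.359375) = -0.074 < 0, so the root lies in [1.359375, 1.375]

+-+---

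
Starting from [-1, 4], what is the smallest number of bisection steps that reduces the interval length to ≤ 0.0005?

Width after n steps is 5/2^n. Need 2^n ≥ 5/0.0005 = 10000.
2^13 = 8192 < 10000 ≤ 2^14 = 16384, so n = 14.

14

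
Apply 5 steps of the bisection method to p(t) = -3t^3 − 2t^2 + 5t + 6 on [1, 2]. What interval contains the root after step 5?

[1.4375, 1.46875]

p(1.5) = -1.125 < 0, so the root lies in [1, 1.5]
p(1.25) = 3.265625 > 0, so the root lies in [1.25, 1.5]
p(1.375) = 1.294922 > 0, so the root lies in [1.375, 1.5]
p(1.4375) = 0.1433 > 0, so the root lies in [1.4375, 1.5]
p(1.46875) = -0.476 < 0, so the root lies in [1.4375, 1.46875]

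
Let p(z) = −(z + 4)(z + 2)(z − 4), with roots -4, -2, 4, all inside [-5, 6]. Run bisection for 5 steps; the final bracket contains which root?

4

midpoint 0.5: p = 39.375 > 0 → [0.5, 6]
midpoint 3.25: p = 28.546875 > 0 → [3.25, 6]
midpoint 4.625: p = -35.712891 < 0 → [3.25, 4.625]
midpoint 3.9375: p = 2.9456 > 0 → [3.9375, 4.625]
midpoint 4.28125: p = -14.6297 < 0 → [3.9375, 4.28125]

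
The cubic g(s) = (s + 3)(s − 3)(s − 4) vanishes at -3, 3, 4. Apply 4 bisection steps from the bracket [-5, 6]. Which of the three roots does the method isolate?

-3

g(0.5) = 30.625 > 0, so the root lies in [-5, 0.5]
g(-2.25) = 24.609375 > 0, so the root lies in [-5, -2.25]
g(-3.625) = -31.572266 < 0, so the root lies in [-3.625, -2.25]
g(-2.9375) = 2.5745 > 0, so the root lies in [-3.625, -2.9375]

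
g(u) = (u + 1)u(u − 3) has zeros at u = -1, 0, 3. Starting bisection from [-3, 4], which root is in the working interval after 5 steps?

3

u = 0.5 gives g = -1.875, negative; keep [0.5, 4]
u = 2.25 gives g = -5.484375, negative; keep [2.25, 4]
u = 3.125 gives g = 1.611328, positive; keep [2.25, 3.125]
u = 2.6875 gives g = -3.0969, negative; keep [2.6875, 3.125]
u = 2.90625 gives g = -1.0643, negative; keep [2.90625, 3.125]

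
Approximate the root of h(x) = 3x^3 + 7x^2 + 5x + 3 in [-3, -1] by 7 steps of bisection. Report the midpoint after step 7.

-1.703125

m = -2, h(m) = -3 (−); new bracket [-2, -1]
m = -1.5, h(m) = 1.125 (+); new bracket [-2, -1.5]
m = -1.75, h(m) = -0.390625 (−); new bracket [-1.75, -1.5]
m = -1.625, h(m) = 0.4863 (+); new bracket [-1.75, -1.625]
m = -1.6875, h(m) = 0.0798 (+); new bracket [-1.75, -1.6875]
m = -1.71875, h(m) = -0.1471 (−); new bracket [-1.71875, -1.6875]
m = -1.703125, h(m) = -0.0316 (−); new bracket [-1.703125, -1.6875]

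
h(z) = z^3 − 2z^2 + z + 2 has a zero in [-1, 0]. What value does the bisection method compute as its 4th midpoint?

m = -0.5, h(m) = 0.875 (+); new bracket [-1, -0.5]
m = -0.75, h(m) = -0.296875 (−); new bracket [-0.75, -0.5]
m = -0.625, h(m) = 0.349609 (+); new bracket [-0.75, -0.625]
m = -0.6875, h(m) = 0.0422 (+); new bracket [-0.75, -0.6875]

-0.6875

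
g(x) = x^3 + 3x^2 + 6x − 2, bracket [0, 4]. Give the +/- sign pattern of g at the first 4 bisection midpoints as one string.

m = 2, g(m) = 30 (+); new bracket [0, 2]
m = 1, g(m) = 8 (+); new bracket [0, 1]
m = 0.5, g(m) = 1.875 (+); new bracket [0, 0.5]
m = 0.25, g(m) = -0.2969 (−); new bracket [0.25, 0.5]

+++-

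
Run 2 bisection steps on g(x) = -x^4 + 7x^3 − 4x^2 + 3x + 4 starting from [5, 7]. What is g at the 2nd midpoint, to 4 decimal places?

midpoint 6: g = 94 > 0 → [6, 7]
midpoint 6.5: g = -8.1875 < 0 → [6, 6.5]

-8.1875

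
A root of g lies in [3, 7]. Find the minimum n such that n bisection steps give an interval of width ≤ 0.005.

10

Width after n steps is 4/2^n. Need 2^n ≥ 4/0.005 = 800.
2^9 = 512 < 800 ≤ 2^10 = 1024, so n = 10.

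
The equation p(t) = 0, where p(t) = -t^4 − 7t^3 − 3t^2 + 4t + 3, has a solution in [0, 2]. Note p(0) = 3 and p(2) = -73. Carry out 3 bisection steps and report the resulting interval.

t = 1 gives p = -4, negative; keep [0, 1]
t = 0.5 gives p = 3.3125, positive; keep [0.5, 1]
t = 0.75 gives p = 1.042969, positive; keep [0.75, 1]

[0.75, 1]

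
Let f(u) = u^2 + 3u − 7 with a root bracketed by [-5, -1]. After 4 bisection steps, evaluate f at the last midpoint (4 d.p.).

1.3125

u = -3 gives f = -7, negative; keep [-5, -3]
u = -4 gives f = -3, negative; keep [-5, -4]
u = -4.5 gives f = -0.25, negative; keep [-5, -4.5]
u = -4.75 gives f = 1.3125, positive; keep [-4.75, -4.5]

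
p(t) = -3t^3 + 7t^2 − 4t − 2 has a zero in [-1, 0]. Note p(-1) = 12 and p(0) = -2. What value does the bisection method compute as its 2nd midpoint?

-0.25

midpoint -0.5: p = 2.125 > 0 → [-0.5, 0]
midpoint -0.25: p = -0.515625 < 0 → [-0.5, -0.25]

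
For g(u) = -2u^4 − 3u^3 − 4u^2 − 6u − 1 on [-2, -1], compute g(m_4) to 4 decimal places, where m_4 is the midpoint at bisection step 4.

m = -1.5, g(m) = -1 (−); new bracket [-1.5, -1]
m = -1.25, g(m) = 1.226562 (+); new bracket [-1.5, -1.25]
m = -1.375, g(m) = 0.337402 (+); new bracket [-1.5, -1.375]
m = -1.4375, g(m) = -0.2693 (−); new bracket [-1.4375, -1.375]

-0.2693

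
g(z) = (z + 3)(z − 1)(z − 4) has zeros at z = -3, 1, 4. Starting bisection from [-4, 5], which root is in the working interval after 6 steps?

midpoint 0.5: g = 6.125 > 0 → [-4, 0.5]
midpoint -1.75: g = 19.765625 > 0 → [-4, -1.75]
midpoint -2.875: g = 3.330078 > 0 → [-4, -2.875]
midpoint -3.4375: g = -14.4392 < 0 → [-3.4375, -2.875]
midpoint -3.15625: g = -4.6474 < 0 → [-3.15625, -2.875]
midpoint -3.015625: g = -0.4402 < 0 → [-3.015625, -2.875]

-3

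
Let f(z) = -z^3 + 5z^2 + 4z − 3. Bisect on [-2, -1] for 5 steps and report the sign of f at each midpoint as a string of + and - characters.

f(-1.5) = 5.625 > 0, so the root lies in [-1.5, -1]
f(-1.25) = 1.765625 > 0, so the root lies in [-1.25, -1]
f(-1.125) = 0.251953 > 0, so the root lies in [-1.125, -1]
f(-1.0625) = -0.406 < 0, so the root lies in [-1.125, -1.0625]
f(-1.09375) = -0.0851 < 0, so the root lies in [-1.125, -1.09375]

+++--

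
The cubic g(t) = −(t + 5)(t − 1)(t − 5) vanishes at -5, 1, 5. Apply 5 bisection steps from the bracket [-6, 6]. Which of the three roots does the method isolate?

m = 0, g(m) = -25 (−); new bracket [-6, 0]
m = -3, g(m) = -64 (−); new bracket [-6, -3]
m = -4.5, g(m) = -26.125 (−); new bracket [-6, -4.5]
m = -5.25, g(m) = 16.0156 (+); new bracket [-5.25, -4.5]
m = -4.875, g(m) = -7.252 (−); new bracket [-5.25, -4.875]

-5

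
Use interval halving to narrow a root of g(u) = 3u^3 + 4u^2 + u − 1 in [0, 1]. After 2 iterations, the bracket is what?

m = 0.5, g(m) = 0.875 (+); new bracket [0, 0.5]
m = 0.25, g(m) = -0.453125 (−); new bracket [0.25, 0.5]

[0.25, 0.5]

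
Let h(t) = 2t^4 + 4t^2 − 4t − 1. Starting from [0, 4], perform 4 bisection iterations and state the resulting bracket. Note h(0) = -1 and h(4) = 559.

m = 2, h(m) = 39 (+); new bracket [0, 2]
m = 1, h(m) = 1 (+); new bracket [0, 1]
m = 0.5, h(m) = -1.875 (−); new bracket [0.5, 1]
m = 0.75, h(m) = -1.1172 (−); new bracket [0.75, 1]

[0.75, 1]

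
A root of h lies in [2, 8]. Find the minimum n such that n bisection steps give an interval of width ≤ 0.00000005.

27

Width after n steps is 6/2^n. Need 2^n ≥ 6/0.00000005 = 120000000.
2^26 = 67108864 < 120000000 ≤ 2^27 = 134217728, so n = 27.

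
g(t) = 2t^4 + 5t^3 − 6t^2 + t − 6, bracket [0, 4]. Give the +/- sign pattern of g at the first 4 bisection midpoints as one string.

g(2) = 44 > 0, so the root lies in [0, 2]
g(1) = -4 < 0, so the root lies in [1, 2]
g(1.5) = 9 > 0, so the root lies in [1, 1.5]
g(1.25) = 0.5234 > 0, so the root lies in [1, 1.25]

+-++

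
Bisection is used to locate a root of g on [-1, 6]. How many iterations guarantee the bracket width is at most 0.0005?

Width after n steps is 7/2^n. Need 2^n ≥ 7/0.0005 = 14000.
2^13 = 8192 < 14000 ≤ 2^14 = 16384, so n = 14.

14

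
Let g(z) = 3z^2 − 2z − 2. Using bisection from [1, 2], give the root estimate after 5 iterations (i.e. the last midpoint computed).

1.21875

g(1.5) = 1.75 > 0, so the root lies in [1, 1.5]
g(1.25) = 0.1875 > 0, so the root lies in [1, 1.25]
g(1.125) = -0.453125 < 0, so the root lies in [1.125, 1.25]
g(1.1875) = -0.1445 < 0, so the root lies in [1.1875, 1.25]
g(1.21875) = 0.0186 > 0, so the root lies in [1.1875, 1.21875]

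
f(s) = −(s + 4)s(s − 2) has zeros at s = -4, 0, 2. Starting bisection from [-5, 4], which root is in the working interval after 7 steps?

-4

f(-0.5) = -4.375 < 0, so the root lies in [-5, -0.5]
f(-2.75) = -16.328125 < 0, so the root lies in [-5, -2.75]
f(-3.875) = -2.845703 < 0, so the root lies in [-5, -3.875]
f(-4.4375) = 12.4978 > 0, so the root lies in [-4.4375, -3.875]
f(-4.15625) = 3.998 > 0, so the root lies in [-4.15625, -3.875]
f(-4.015625) = 0.3774 > 0, so the root lies in [-4.015625, -3.875]
f(-3.9453125) = -1.2828 < 0, so the root lies in [-4.015625, -3.9453125]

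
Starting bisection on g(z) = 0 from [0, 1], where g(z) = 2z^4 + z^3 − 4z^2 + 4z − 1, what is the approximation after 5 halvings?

midpoint 0.5: g = 0.25 > 0 → [0, 0.5]
midpoint 0.25: g = -0.226562 < 0 → [0.25, 0.5]
midpoint 0.375: g = 0.029785 > 0 → [0.25, 0.375]
midpoint 0.3125: g = -0.091 < 0 → [0.3125, 0.375]
midpoint 0.34375: g = -0.0291 < 0 → [0.34375, 0.375]

0.34375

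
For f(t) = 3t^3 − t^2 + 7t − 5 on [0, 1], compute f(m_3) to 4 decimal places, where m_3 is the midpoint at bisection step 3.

m = 0.5, f(m) = -1.375 (−); new bracket [0.5, 1]
m = 0.75, f(m) = 0.953125 (+); new bracket [0.5, 0.75]
m = 0.625, f(m) = -0.283203 (−); new bracket [0.625, 0.75]

-0.2832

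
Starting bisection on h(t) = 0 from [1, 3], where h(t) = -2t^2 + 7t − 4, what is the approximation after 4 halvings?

2.875

midpoint 2: h = 2 > 0 → [2, 3]
midpoint 2.5: h = 1 > 0 → [2.5, 3]
midpoint 2.75: h = 0.125 > 0 → [2.75, 3]
midpoint 2.875: h = -0.4062 < 0 → [2.75, 2.875]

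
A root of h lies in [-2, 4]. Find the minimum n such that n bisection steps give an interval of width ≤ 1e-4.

Width after n steps is 6/2^n. Need 2^n ≥ 6/1e-4 = 60000.
2^15 = 32768 < 60000 ≤ 2^16 = 65536, so n = 16.

16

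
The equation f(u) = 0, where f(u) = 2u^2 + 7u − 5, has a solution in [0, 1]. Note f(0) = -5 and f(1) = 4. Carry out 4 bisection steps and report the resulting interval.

[0.5625, 0.625]

f(0.5) = -1 < 0, so the root lies in [0.5, 1]
f(0.75) = 1.375 > 0, so the root lies in [0.5, 0.75]
f(0.625) = 0.15625 > 0, so the root lies in [0.5, 0.625]
f(0.5625) = -0.4297 < 0, so the root lies in [0.5625, 0.625]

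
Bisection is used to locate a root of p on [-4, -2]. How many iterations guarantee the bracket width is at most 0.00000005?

26

Width after n steps is 2/2^n. Need 2^n ≥ 2/0.00000005 = 40000000.
2^25 = 33554432 < 40000000 ≤ 2^26 = 67108864, so n = 26.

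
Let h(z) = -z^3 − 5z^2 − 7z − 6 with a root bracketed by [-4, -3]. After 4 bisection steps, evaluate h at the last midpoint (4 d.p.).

-0.4006

h(-3.5) = 0.125 > 0, so the root lies in [-3.5, -3]
h(-3.25) = -1.734375 < 0, so the root lies in [-3.5, -3.25]
h(-3.375) = -0.884766 < 0, so the root lies in [-3.5, -3.375]
h(-3.4375) = -0.4006 < 0, so the root lies in [-3.5, -3.4375]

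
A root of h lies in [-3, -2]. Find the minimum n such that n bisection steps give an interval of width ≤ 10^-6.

Width after n steps is 1/2^n. Need 2^n ≥ 1/10^-6 = 1000000.
2^19 = 524288 < 1000000 ≤ 2^20 = 1048576, so n = 20.

20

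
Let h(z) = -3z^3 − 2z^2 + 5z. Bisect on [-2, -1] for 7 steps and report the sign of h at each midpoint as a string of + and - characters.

z = -1.5 gives h = -1.875, negative; keep [-2, -1.5]
z = -1.75 gives h = 1.203125, positive; keep [-1.75, -1.5]
z = -1.625 gives h = -0.533203, negative; keep [-1.75, -1.625]
z = -1.6875 gives h = 0.2834, positive; keep [-1.6875, -1.625]
z = -1.65625 gives h = -0.1375, negative; keep [-1.6875, -1.65625]
z = -1.671875 gives h = 0.0698, positive; keep [-1.671875, -1.65625]
z = -1.6640625 gives h = -0.0346, negative; keep [-1.671875, -1.6640625]

-+-+-+-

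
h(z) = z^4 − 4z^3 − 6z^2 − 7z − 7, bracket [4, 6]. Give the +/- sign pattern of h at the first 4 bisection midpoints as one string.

-+--

midpoint 5: h = -67 < 0 → [5, 6]
midpoint 5.5: h = 22.5625 > 0 → [5, 5.5]
midpoint 5.25: h = -28.246094 < 0 → [5.25, 5.5]
midpoint 5.375: h = -4.449 < 0 → [5.375, 5.5]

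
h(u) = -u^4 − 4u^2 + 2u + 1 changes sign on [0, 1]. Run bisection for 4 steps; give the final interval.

[0.6875, 0.75]

midpoint 0.5: h = 0.9375 > 0 → [0.5, 1]
midpoint 0.75: h = -0.066406 < 0 → [0.5, 0.75]
midpoint 0.625: h = 0.534912 > 0 → [0.625, 0.75]
midpoint 0.6875: h = 0.261 > 0 → [0.6875, 0.75]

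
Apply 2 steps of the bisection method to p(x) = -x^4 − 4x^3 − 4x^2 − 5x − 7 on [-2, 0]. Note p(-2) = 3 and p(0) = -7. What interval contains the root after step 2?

[-2, -1.5]

midpoint -1: p = -3 < 0 → [-2, -1]
midpoint -1.5: p = -0.0625 < 0 → [-2, -1.5]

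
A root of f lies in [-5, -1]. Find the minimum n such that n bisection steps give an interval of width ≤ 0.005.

10

Width after n steps is 4/2^n. Need 2^n ≥ 4/0.005 = 800.
2^9 = 512 < 800 ≤ 2^10 = 1024, so n = 10.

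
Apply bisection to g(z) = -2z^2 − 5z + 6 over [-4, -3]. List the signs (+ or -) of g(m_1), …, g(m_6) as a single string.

m = -3.5, g(m) = -1 (−); new bracket [-3.5, -3]
m = -3.25, g(m) = 1.125 (+); new bracket [-3.5, -3.25]
m = -3.375, g(m) = 0.09375 (+); new bracket [-3.5, -3.375]
m = -3.4375, g(m) = -0.4453 (−); new bracket [-3.4375, -3.375]
m = -3.40625, g(m) = -0.1738 (−); new bracket [-3.40625, -3.375]
m = -3.390625, g(m) = -0.0396 (−); new bracket [-3.390625, -3.375]

-++---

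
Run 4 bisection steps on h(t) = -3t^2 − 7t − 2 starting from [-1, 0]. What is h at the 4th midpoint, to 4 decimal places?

-0.1055

m = -0.5, h(m) = 0.75 (+); new bracket [-0.5, 0]
m = -0.25, h(m) = -0.4375 (−); new bracket [-0.5, -0.25]
m = -0.375, h(m) = 0.203125 (+); new bracket [-0.375, -0.25]
m = -0.3125, h(m) = -0.1055 (−); new bracket [-0.375, -0.3125]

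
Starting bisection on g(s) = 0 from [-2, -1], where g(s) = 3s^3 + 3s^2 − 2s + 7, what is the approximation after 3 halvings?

g(-1.5) = 6.625 > 0, so the root lies in [-2, -1.5]
g(-1.75) = 3.609375 > 0, so the root lies in [-2, -1.75]
g(-1.875) = 1.521484 > 0, so the root lies in [-2, -1.875]

-1.875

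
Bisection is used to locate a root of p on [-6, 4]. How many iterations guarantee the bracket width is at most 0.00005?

18

Width after n steps is 10/2^n. Need 2^n ≥ 10/0.00005 = 200000.
2^17 = 131072 < 200000 ≤ 2^18 = 262144, so n = 18.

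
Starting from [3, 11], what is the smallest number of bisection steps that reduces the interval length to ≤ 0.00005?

Width after n steps is 8/2^n. Need 2^n ≥ 8/0.00005 = 160000.
2^17 = 131072 < 160000 ≤ 2^18 = 262144, so n = 18.

18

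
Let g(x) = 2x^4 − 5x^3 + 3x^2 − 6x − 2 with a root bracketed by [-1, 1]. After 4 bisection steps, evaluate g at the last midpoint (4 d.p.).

0.9751

midpoint 0: g = -2 < 0 → [-1, 0]
midpoint -0.5: g = 2.5 > 0 → [-0.5, 0]
midpoint -0.25: g = -0.226562 < 0 → [-0.5, -0.25]
midpoint -0.375: g = 0.9751 > 0 → [-0.375, -0.25]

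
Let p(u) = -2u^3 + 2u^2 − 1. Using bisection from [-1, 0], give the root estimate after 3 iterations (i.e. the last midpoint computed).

p(-0.5) = -0.25 < 0, so the root lies in [-1, -0.5]
p(-0.75) = 0.96875 > 0, so the root lies in [-0.75, -0.5]
p(-0.625) = 0.269531 > 0, so the root lies in [-0.625, -0.5]

-0.625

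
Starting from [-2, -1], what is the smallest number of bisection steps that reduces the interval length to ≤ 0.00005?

Width after n steps is 1/2^n. Need 2^n ≥ 1/0.00005 = 20000.
2^14 = 16384 < 20000 ≤ 2^15 = 32768, so n = 15.

15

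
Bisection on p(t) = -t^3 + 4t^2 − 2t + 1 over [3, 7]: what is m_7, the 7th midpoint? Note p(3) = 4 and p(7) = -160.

midpoint 5: p = -34 < 0 → [3, 5]
midpoint 4: p = -7 < 0 → [3, 4]
midpoint 3.5: p = 0.125 > 0 → [3.5, 4]
midpoint 3.75: p = -2.9844 < 0 → [3.5, 3.75]
midpoint 3.625: p = -1.3223 < 0 → [3.5, 3.625]
midpoint 3.5625: p = -0.5725 < 0 → [3.5, 3.5625]
midpoint 3.53125: p = -0.2173 < 0 → [3.5, 3.53125]

3.53125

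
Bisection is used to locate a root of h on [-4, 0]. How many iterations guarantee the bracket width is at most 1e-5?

19

Width after n steps is 4/2^n. Need 2^n ≥ 4/1e-5 = 400000.
2^18 = 262144 < 400000 ≤ 2^19 = 524288, so n = 19.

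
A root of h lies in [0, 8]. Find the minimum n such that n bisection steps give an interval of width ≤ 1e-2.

10

Width after n steps is 8/2^n. Need 2^n ≥ 8/1e-2 = 800.
2^9 = 512 < 800 ≤ 2^10 = 1024, so n = 10.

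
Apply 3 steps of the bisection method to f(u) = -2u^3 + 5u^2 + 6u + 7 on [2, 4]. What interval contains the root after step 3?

[3.5, 3.75]

u = 3 gives f = 16, positive; keep [3, 4]
u = 3.5 gives f = 3.5, positive; keep [3.5, 4]
u = 3.75 gives f = -5.65625, negative; keep [3.5, 3.75]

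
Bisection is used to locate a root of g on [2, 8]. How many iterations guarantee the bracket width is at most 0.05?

7

Width after n steps is 6/2^n. Need 2^n ≥ 6/0.05 = 120.
2^6 = 64 < 120 ≤ 2^7 = 128, so n = 7.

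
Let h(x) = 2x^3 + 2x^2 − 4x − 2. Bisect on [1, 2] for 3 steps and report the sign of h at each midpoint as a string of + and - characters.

midpoint 1.5: h = 3.25 > 0 → [1, 1.5]
midpoint 1.25: h = 0.03125 > 0 → [1, 1.25]
midpoint 1.125: h = -1.121094 < 0 → [1.125, 1.25]

++-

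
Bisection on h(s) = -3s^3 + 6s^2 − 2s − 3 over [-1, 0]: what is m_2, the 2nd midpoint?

h(-0.5) = -0.125 < 0, so the root lies in [-1, -0.5]
h(-0.75) = 3.140625 > 0, so the root lies in [-0.75, -0.5]

-0.75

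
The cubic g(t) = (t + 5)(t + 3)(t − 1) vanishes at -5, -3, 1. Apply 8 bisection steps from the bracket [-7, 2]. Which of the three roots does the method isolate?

g(-2.5) = -4.375 < 0, so the root lies in [-2.5, 2]
g(-0.25) = -16.328125 < 0, so the root lies in [-0.25, 2]
g(0.875) = -2.845703 < 0, so the root lies in [0.875, 2]
g(1.4375) = 12.4978 > 0, so the root lies in [0.875, 1.4375]
g(1.15625) = 3.998 > 0, so the root lies in [0.875, 1.15625]
g(1.015625) = 0.3774 > 0, so the root lies in [0.875, 1.015625]
g(0.9453125) = -1.2828 < 0, so the root lies in [0.9453125, 1.015625]
g(0.98046875) = -0.4649 < 0, so the root lies in [0.98046875, 1.015625]

1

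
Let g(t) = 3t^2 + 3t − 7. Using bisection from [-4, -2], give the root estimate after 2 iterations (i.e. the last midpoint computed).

-2.5

t = -3 gives g = 11, positive; keep [-3, -2]
t = -2.5 gives g = 4.25, positive; keep [-2.5, -2]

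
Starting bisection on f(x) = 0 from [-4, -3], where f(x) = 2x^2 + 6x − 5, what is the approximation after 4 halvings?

-3.6875

f(-3.5) = -1.5 < 0, so the root lies in [-4, -3.5]
f(-3.75) = 0.625 > 0, so the root lies in [-3.75, -3.5]
f(-3.625) = -0.46875 < 0, so the root lies in [-3.75, -3.625]
f(-3.6875) = 0.0703 > 0, so the root lies in [-3.6875, -3.625]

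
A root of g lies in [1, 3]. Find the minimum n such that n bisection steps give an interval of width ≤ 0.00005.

Width after n steps is 2/2^n. Need 2^n ≥ 2/0.00005 = 40000.
2^15 = 32768 < 40000 ≤ 2^16 = 65536, so n = 16.

16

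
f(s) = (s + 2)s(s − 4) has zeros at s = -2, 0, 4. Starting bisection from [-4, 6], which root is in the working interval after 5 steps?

4

midpoint 1: f = -9 < 0 → [1, 6]
midpoint 3.5: f = -9.625 < 0 → [3.5, 6]
midpoint 4.75: f = 24.046875 > 0 → [3.5, 4.75]
midpoint 4.125: f = 3.1582 > 0 → [3.5, 4.125]
midpoint 3.8125: f = -4.155 < 0 → [3.8125, 4.125]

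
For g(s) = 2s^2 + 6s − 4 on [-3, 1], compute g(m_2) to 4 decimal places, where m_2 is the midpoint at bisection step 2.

-4.0000

m = -1, g(m) = -8 (−); new bracket [-1, 1]
m = 0, g(m) = -4 (−); new bracket [0, 1]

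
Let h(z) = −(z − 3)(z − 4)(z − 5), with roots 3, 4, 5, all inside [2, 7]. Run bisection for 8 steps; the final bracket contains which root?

m = 4.5, h(m) = 0.375 (+); new bracket [4.5, 7]
m = 5.75, h(m) = -3.609375 (−); new bracket [4.5, 5.75]
m = 5.125, h(m) = -0.298828 (−); new bracket [4.5, 5.125]
m = 4.8125, h(m) = 0.2761 (+); new bracket [4.8125, 5.125]
m = 4.96875, h(m) = 0.0596 (+); new bracket [4.96875, 5.125]
m = 5.046875, h(m) = -0.1004 (−); new bracket [4.96875, 5.046875]
m = 5.0078125, h(m) = -0.0158 (−); new bracket [4.96875, 5.0078125]
m = 4.98828125, h(m) = 0.023 (+); new bracket [4.98828125, 5.0078125]

5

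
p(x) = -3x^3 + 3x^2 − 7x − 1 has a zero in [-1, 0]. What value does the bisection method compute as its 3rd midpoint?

x = -0.5 gives p = 3.625, positive; keep [-0.5, 0]
x = -0.25 gives p = 0.984375, positive; keep [-0.25, 0]
x = -0.125 gives p = -0.072266, negative; keep [-0.25, -0.125]

-0.125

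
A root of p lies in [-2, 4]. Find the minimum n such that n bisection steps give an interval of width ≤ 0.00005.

17

Width after n steps is 6/2^n. Need 2^n ≥ 6/0.00005 = 120000.
2^16 = 65536 < 120000 ≤ 2^17 = 131072, so n = 17.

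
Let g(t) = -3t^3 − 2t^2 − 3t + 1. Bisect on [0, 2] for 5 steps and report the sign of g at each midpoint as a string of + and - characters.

m = 1, g(m) = -7 (−); new bracket [0, 1]
m = 0.5, g(m) = -1.375 (−); new bracket [0, 0.5]
m = 0.25, g(m) = 0.078125 (+); new bracket [0.25, 0.5]
m = 0.375, g(m) = -0.5645 (−); new bracket [0.25, 0.375]
m = 0.3125, g(m) = -0.2244 (−); new bracket [0.25, 0.3125]

--+--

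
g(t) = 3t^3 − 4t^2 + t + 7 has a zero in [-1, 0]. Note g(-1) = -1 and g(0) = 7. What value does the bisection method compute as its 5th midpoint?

-0.96875

g(-0.5) = 5.125 > 0, so the root lies in [-1, -0.5]
g(-0.75) = 2.734375 > 0, so the root lies in [-1, -0.75]
g(-0.875) = 1.052734 > 0, so the root lies in [-1, -0.875]
g(-0.9375) = 0.075 > 0, so the root lies in [-1, -0.9375]
g(-0.96875) = -0.4501 < 0, so the root lies in [-0.96875, -0.9375]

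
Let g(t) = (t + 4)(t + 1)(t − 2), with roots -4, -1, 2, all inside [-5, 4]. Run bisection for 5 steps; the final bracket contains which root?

2

midpoint -0.5: g = -4.375 < 0 → [-0.5, 4]
midpoint 1.75: g = -3.953125 < 0 → [1.75, 4]
midpoint 2.875: g = 23.310547 > 0 → [1.75, 2.875]
midpoint 2.3125: g = 6.5344 > 0 → [1.75, 2.3125]
midpoint 2.03125: g = 0.5713 > 0 → [1.75, 2.03125]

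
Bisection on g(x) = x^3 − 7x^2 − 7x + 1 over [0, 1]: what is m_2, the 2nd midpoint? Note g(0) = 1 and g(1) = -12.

m = 0.5, g(m) = -4.125 (−); new bracket [0, 0.5]
m = 0.25, g(m) = -1.171875 (−); new bracket [0, 0.25]

0.25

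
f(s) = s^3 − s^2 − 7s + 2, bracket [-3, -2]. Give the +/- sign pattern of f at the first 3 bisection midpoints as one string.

-+-

s = -2.5 gives f = -2.375, negative; keep [-2.5, -2]
s = -2.25 gives f = 1.296875, positive; keep [-2.5, -2.25]
s = -2.375 gives f = -0.412109, negative; keep [-2.375, -2.25]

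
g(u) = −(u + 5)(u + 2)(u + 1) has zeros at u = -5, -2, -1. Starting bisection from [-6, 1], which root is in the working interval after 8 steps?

-5

g(-2.5) = -1.875 < 0, so the root lies in [-6, -2.5]
g(-4.25) = -5.484375 < 0, so the root lies in [-6, -4.25]
g(-5.125) = 1.611328 > 0, so the root lies in [-5.125, -4.25]
g(-4.6875) = -3.0969 < 0, so the root lies in [-5.125, -4.6875]
g(-4.90625) = -1.0643 < 0, so the root lies in [-5.125, -4.90625]
g(-5.015625) = 0.1892 > 0, so the root lies in [-5.015625, -4.90625]
g(-4.9609375) = -0.4581 < 0, so the root lies in [-5.015625, -4.9609375]
g(-4.98828125) = -0.1397 < 0, so the root lies in [-5.015625, -4.98828125]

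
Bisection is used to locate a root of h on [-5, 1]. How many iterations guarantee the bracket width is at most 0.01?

Width after n steps is 6/2^n. Need 2^n ≥ 6/0.01 = 600.
2^9 = 512 < 600 ≤ 2^10 = 1024, so n = 10.

10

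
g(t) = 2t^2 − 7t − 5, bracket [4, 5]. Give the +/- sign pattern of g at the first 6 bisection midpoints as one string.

t = 4.5 gives g = 4, positive; keep [4, 4.5]
t = 4.25 gives g = 1.375, positive; keep [4, 4.25]
t = 4.125 gives g = 0.15625, positive; keep [4, 4.125]
t = 4.0625 gives g = -0.4297, negative; keep [4.0625, 4.125]
t = 4.09375 gives g = -0.1387, negative; keep [4.09375, 4.125]
t = 4.109375 gives g = 0.0083, positive; keep [4.09375, 4.109375]

+++--+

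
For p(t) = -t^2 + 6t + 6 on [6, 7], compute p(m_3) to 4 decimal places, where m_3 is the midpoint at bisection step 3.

midpoint 6.5: p = 2.75 > 0 → [6.5, 7]
midpoint 6.75: p = 0.9375 > 0 → [6.75, 7]
midpoint 6.875: p = -0.015625 < 0 → [6.75, 6.875]

-0.0156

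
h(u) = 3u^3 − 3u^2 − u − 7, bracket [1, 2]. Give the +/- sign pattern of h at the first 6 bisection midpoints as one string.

h(1.5) = -5.125 < 0, so the root lies in [1.5, 2]
h(1.75) = -1.859375 < 0, so the root lies in [1.75, 2]
h(1.875) = 0.353516 > 0, so the root lies in [1.75, 1.875]
h(1.8125) = -0.8049 < 0, so the root lies in [1.8125, 1.875]
h(1.84375) = -0.239 < 0, so the root lies in [1.84375, 1.875]
h(1.859375) = 0.0539 > 0, so the root lies in [1.84375, 1.859375]

--+--+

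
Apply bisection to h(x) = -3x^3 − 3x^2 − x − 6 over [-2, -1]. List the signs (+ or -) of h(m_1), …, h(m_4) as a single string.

-++-

x = -1.5 gives h = -1.125, negative; keep [-2, -1.5]
x = -1.75 gives h = 2.640625, positive; keep [-1.75, -1.5]
x = -1.625 gives h = 0.576172, positive; keep [-1.625, -1.5]
x = -1.5625 gives h = -0.3176, negative; keep [-1.625, -1.5625]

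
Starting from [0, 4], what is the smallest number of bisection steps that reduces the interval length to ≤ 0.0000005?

23

Width after n steps is 4/2^n. Need 2^n ≥ 4/0.0000005 = 8000000.
2^22 = 4194304 < 8000000 ≤ 2^23 = 8388608, so n = 23.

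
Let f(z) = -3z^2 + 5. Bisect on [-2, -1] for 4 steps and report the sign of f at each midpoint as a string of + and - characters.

z = -1.5 gives f = -1.75, negative; keep [-1.5, -1]
z = -1.25 gives f = 0.3125, positive; keep [-1.5, -1.25]
z = -1.375 gives f = -0.671875, negative; keep [-1.375, -1.25]
z = -1.3125 gives f = -0.168, negative; keep [-1.3125, -1.25]

-+--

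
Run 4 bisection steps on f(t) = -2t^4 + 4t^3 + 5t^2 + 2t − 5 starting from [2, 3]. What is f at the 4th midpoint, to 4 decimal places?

-3.5069

m = 2.5, f(m) = 15.625 (+); new bracket [2.5, 3]
m = 2.75, f(m) = 7.117188 (+); new bracket [2.75, 3]
m = 2.875, f(m) = 0.491699 (+); new bracket [2.875, 3]
m = 2.9375, f(m) = -3.5069 (−); new bracket [2.875, 2.9375]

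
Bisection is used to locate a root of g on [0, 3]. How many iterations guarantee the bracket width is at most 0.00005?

Width after n steps is 3/2^n. Need 2^n ≥ 3/0.00005 = 60000.
2^15 = 32768 < 60000 ≤ 2^16 = 65536, so n = 16.

16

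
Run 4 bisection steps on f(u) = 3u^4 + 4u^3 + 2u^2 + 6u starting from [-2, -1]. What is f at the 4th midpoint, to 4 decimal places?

u = -1.5 gives f = -2.8125, negative; keep [-2, -1.5]
u = -1.75 gives f = 2.324219, positive; keep [-1.75, -1.5]
u = -1.625 gives f = -0.714111, negative; keep [-1.75, -1.625]
u = -1.6875 gives f = 0.6761, positive; keep [-1.6875, -1.625]

0.6761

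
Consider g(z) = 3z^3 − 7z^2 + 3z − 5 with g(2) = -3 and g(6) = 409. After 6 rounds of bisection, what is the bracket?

midpoint 4: g = 87 > 0 → [2, 4]
midpoint 3: g = 22 > 0 → [2, 3]
midpoint 2.5: g = 5.625 > 0 → [2, 2.5]
midpoint 2.25: g = 0.4844 > 0 → [2, 2.25]
midpoint 2.125: g = -1.4473 < 0 → [2.125, 2.25]
midpoint 2.1875: g = -0.531 < 0 → [2.1875, 2.25]

[2.1875, 2.25]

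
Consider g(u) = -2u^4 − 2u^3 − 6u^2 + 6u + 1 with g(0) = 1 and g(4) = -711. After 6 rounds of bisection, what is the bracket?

[0.75, 0.8125]

m = 2, g(m) = -59 (−); new bracket [0, 2]
m = 1, g(m) = -3 (−); new bracket [0, 1]
m = 0.5, g(m) = 2.125 (+); new bracket [0.5, 1]
m = 0.75, g(m) = 0.6484 (+); new bracket [0.75, 1]
m = 0.875, g(m) = -0.856 (−); new bracket [0.75, 0.875]
m = 0.8125, g(m) = -0.0303 (−); new bracket [0.75, 0.8125]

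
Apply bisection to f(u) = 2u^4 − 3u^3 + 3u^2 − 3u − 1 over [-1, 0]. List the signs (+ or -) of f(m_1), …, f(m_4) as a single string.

f(-0.5) = 1.75 > 0, so the root lies in [-0.5, 0]
f(-0.25) = -0.007812 < 0, so the root lies in [-0.5, -0.25]
f(-0.375) = 0.744629 > 0, so the root lies in [-0.375, -0.25]
f(-0.3125) = 0.3411 > 0, so the root lies in [-0.3125, -0.25]

+-++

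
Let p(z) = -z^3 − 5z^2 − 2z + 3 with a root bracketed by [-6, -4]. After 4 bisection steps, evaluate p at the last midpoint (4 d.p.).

z = -5 gives p = 13, positive; keep [-5, -4]
z = -4.5 gives p = 1.875, positive; keep [-4.5, -4]
z = -4.25 gives p = -2.046875, negative; keep [-4.5, -4.25]
z = -4.375 gives p = -0.2129, negative; keep [-4.5, -4.375]

-0.2129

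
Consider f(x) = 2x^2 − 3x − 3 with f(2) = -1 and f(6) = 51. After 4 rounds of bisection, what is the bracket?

[2, 2.25]

x = 4 gives f = 17, positive; keep [2, 4]
x = 3 gives f = 6, positive; keep [2, 3]
x = 2.5 gives f = 2, positive; keep [2, 2.5]
x = 2.25 gives f = 0.375, positive; keep [2, 2.25]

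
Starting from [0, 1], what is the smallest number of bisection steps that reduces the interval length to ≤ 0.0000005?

21

Width after n steps is 1/2^n. Need 2^n ≥ 1/0.0000005 = 2000000.
2^20 = 1048576 < 2000000 ≤ 2^21 = 2097152, so n = 21.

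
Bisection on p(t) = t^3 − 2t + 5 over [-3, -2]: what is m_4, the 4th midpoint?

-2.0625

p(-2.5) = -5.625 < 0, so the root lies in [-2.5, -2]
p(-2.25) = -1.890625 < 0, so the root lies in [-2.25, -2]
p(-2.125) = -0.345703 < 0, so the root lies in [-2.125, -2]
p(-2.0625) = 0.3513 > 0, so the root lies in [-2.125, -2.0625]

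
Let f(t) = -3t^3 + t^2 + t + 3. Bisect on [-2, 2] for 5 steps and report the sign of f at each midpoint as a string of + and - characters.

midpoint 0: f = 3 > 0 → [0, 2]
midpoint 1: f = 2 > 0 → [1, 2]
midpoint 1.5: f = -3.375 < 0 → [1, 1.5]
midpoint 1.25: f = -0.0469 < 0 → [1, 1.25]
midpoint 1.125: f = 1.1191 > 0 → [1.125, 1.25]

++--+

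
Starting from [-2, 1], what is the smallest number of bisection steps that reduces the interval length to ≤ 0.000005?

20

Width after n steps is 3/2^n. Need 2^n ≥ 3/0.000005 = 600000.
2^19 = 524288 < 600000 ≤ 2^20 = 1048576, so n = 20.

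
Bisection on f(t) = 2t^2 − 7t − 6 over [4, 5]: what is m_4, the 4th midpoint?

4.1875

t = 4.5 gives f = 3, positive; keep [4, 4.5]
t = 4.25 gives f = 0.375, positive; keep [4, 4.25]
t = 4.125 gives f = -0.84375, negative; keep [4.125, 4.25]
t = 4.1875 gives f = -0.2422, negative; keep [4.1875, 4.25]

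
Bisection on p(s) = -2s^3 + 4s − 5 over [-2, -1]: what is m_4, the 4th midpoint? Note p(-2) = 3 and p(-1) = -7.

s = -1.5 gives p = -4.25, negative; keep [-2, -1.5]
s = -1.75 gives p = -1.28125, negative; keep [-2, -1.75]
s = -1.875 gives p = 0.683594, positive; keep [-1.875, -1.75]
s = -1.8125 gives p = -0.3413, negative; keep [-1.875, -1.8125]

-1.8125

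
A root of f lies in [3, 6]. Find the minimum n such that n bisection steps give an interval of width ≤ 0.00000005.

Width after n steps is 3/2^n. Need 2^n ≥ 3/0.00000005 = 60000000.
2^25 = 33554432 < 60000000 ≤ 2^26 = 67108864, so n = 26.

26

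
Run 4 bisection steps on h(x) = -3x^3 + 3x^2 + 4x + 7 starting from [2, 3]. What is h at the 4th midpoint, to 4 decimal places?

midpoint 2.5: h = -11.125 < 0 → [2, 2.5]
midpoint 2.25: h = -2.984375 < 0 → [2, 2.25]
midpoint 2.125: h = 0.259766 > 0 → [2.125, 2.25]
midpoint 2.1875: h = -1.2971 < 0 → [2.125, 2.1875]

-1.2971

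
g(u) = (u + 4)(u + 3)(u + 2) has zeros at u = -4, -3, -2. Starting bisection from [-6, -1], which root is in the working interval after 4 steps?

-4

g(-3.5) = 0.375 > 0, so the root lies in [-6, -3.5]
g(-4.75) = -3.609375 < 0, so the root lies in [-4.75, -3.5]
g(-4.125) = -0.298828 < 0, so the root lies in [-4.125, -3.5]
g(-3.8125) = 0.2761 > 0, so the root lies in [-4.125, -3.8125]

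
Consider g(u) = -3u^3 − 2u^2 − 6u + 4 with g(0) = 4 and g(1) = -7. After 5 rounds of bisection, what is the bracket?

midpoint 0.5: g = 0.125 > 0 → [0.5, 1]
midpoint 0.75: g = -2.890625 < 0 → [0.5, 0.75]
midpoint 0.625: g = -1.263672 < 0 → [0.5, 0.625]
midpoint 0.5625: g = -0.5417 < 0 → [0.5, 0.5625]
midpoint 0.53125: g = -0.2018 < 0 → [0.5, 0.53125]

[0.5, 0.53125]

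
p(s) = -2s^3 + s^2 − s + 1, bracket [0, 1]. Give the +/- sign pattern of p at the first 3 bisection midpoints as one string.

p(0.5) = 0.5 > 0, so the root lies in [0.5, 1]
p(0.75) = -0.03125 < 0, so the root lies in [0.5, 0.75]
p(0.625) = 0.277344 > 0, so the root lies in [0.625, 0.75]

+-+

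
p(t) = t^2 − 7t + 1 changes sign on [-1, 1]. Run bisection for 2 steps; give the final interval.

[0, 0.5]

t = 0 gives p = 1, positive; keep [0, 1]
t = 0.5 gives p = -2.25, negative; keep [0, 0.5]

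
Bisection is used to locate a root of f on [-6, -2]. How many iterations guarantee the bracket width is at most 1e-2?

Width after n steps is 4/2^n. Need 2^n ≥ 4/1e-2 = 400.
2^8 = 256 < 400 ≤ 2^9 = 512, so n = 9.

9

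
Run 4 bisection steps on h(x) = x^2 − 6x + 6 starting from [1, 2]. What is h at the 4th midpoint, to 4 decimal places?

midpoint 1.5: h = -0.75 < 0 → [1, 1.5]
midpoint 1.25: h = 0.0625 > 0 → [1.25, 1.5]
midpoint 1.375: h = -0.359375 < 0 → [1.25, 1.375]
midpoint 1.3125: h = -0.1523 < 0 → [1.25, 1.3125]

-0.1523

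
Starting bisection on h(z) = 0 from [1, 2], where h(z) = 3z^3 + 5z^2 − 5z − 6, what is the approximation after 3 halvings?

1.125

midpoint 1.5: h = 7.875 > 0 → [1, 1.5]
midpoint 1.25: h = 1.421875 > 0 → [1, 1.25]
midpoint 1.125: h = -1.025391 < 0 → [1.125, 1.25]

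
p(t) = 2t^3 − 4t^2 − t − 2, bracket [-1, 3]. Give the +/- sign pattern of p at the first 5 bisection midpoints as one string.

t = 1 gives p = -5, negative; keep [1, 3]
t = 2 gives p = -4, negative; keep [2, 3]
t = 2.5 gives p = 1.75, positive; keep [2, 2.5]
t = 2.25 gives p = -1.7188, negative; keep [2.25, 2.5]
t = 2.375 gives p = -0.1445, negative; keep [2.375, 2.5]

--+--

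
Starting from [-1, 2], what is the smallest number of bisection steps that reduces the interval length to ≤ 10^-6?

Width after n steps is 3/2^n. Need 2^n ≥ 3/10^-6 = 3000000.
2^21 = 2097152 < 3000000 ≤ 2^22 = 4194304, so n = 22.

22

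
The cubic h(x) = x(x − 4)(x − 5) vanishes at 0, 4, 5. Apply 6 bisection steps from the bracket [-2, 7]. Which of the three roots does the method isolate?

h(2.5) = 9.375 > 0, so the root lies in [-2, 2.5]
h(0.25) = 4.453125 > 0, so the root lies in [-2, 0.25]
h(-0.875) = -25.060547 < 0, so the root lies in [-0.875, 0.25]
h(-0.3125) = -7.1594 < 0, so the root lies in [-0.3125, 0.25]
h(-0.03125) = -0.6338 < 0, so the root lies in [-0.03125, 0.25]
h(0.109375) = 2.0811 > 0, so the root lies in [-0.03125, 0.109375]

0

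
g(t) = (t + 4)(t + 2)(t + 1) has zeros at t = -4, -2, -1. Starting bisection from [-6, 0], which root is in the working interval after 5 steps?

m = -3, g(m) = 2 (+); new bracket [-6, -3]
m = -4.5, g(m) = -4.375 (−); new bracket [-4.5, -3]
m = -3.75, g(m) = 1.203125 (+); new bracket [-4.5, -3.75]
m = -4.125, g(m) = -0.8301 (−); new bracket [-4.125, -3.75]
m = -3.9375, g(m) = 0.3557 (+); new bracket [-4.125, -3.9375]

-4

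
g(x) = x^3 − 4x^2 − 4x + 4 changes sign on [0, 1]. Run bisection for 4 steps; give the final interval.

g(0.5) = 1.125 > 0, so the root lies in [0.5, 1]
g(0.75) = -0.828125 < 0, so the root lies in [0.5, 0.75]
g(0.625) = 0.181641 > 0, so the root lies in [0.625, 0.75]
g(0.6875) = -0.3157 < 0, so the root lies in [0.625, 0.6875]

[0.625, 0.6875]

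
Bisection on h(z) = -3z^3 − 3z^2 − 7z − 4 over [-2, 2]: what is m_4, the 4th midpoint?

midpoint 0: h = -4 < 0 → [-2, 0]
midpoint -1: h = 3 > 0 → [-1, 0]
midpoint -0.5: h = -0.875 < 0 → [-1, -0.5]
midpoint -0.75: h = 0.8281 > 0 → [-0.75, -0.5]

-0.75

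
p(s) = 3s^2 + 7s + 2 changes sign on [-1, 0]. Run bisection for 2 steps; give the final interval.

midpoint -0.5: p = -0.75 < 0 → [-0.5, 0]
midpoint -0.25: p = 0.4375 > 0 → [-0.5, -0.25]

[-0.5, -0.25]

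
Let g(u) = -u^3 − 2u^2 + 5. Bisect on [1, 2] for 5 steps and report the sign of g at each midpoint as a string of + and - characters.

midpoint 1.5: g = -2.875 < 0 → [1, 1.5]
midpoint 1.25: g = -0.078125 < 0 → [1, 1.25]
midpoint 1.125: g = 1.044922 > 0 → [1.125, 1.25]
midpoint 1.1875: g = 0.5051 > 0 → [1.1875, 1.25]
midpoint 1.21875: g = 0.219 > 0 → [1.21875, 1.25]

--+++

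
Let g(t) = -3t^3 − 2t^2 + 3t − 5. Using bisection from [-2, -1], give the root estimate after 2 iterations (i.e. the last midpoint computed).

midpoint -1.5: g = -3.875 < 0 → [-2, -1.5]
midpoint -1.75: g = -0.296875 < 0 → [-2, -1.75]

-1.75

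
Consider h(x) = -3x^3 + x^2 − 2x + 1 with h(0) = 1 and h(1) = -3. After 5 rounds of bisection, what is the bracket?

[0.4375, 0.46875]

midpoint 0.5: h = -0.125 < 0 → [0, 0.5]
midpoint 0.25: h = 0.515625 > 0 → [0.25, 0.5]
midpoint 0.375: h = 0.232422 > 0 → [0.375, 0.5]
midpoint 0.4375: h = 0.0652 > 0 → [0.4375, 0.5]
midpoint 0.46875: h = -0.0268 < 0 → [0.4375, 0.46875]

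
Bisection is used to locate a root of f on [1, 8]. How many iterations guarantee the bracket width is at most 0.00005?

18

Width after n steps is 7/2^n. Need 2^n ≥ 7/0.00005 = 140000.
2^17 = 131072 < 140000 ≤ 2^18 = 262144, so n = 18.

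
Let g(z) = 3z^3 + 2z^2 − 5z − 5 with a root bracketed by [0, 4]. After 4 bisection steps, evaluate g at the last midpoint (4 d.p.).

-2.2656

m = 2, g(m) = 17 (+); new bracket [0, 2]
m = 1, g(m) = -5 (−); new bracket [1, 2]
m = 1.5, g(m) = 2.125 (+); new bracket [1, 1.5]
m = 1.25, g(m) = -2.2656 (−); new bracket [1.25, 1.5]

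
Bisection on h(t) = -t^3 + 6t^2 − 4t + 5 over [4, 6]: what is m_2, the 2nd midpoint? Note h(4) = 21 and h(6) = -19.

midpoint 5: h = 10 > 0 → [5, 6]
midpoint 5.5: h = -1.875 < 0 → [5, 5.5]

5.5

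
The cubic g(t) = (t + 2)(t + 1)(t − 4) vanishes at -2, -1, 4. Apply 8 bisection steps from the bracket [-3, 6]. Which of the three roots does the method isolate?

4

m = 1.5, g(m) = -21.875 (−); new bracket [1.5, 6]
m = 3.75, g(m) = -6.828125 (−); new bracket [3.75, 6]
m = 4.875, g(m) = 35.341797 (+); new bracket [3.75, 4.875]
m = 4.3125, g(m) = 10.4797 (+); new bracket [3.75, 4.3125]
m = 4.03125, g(m) = 0.9483 (+); new bracket [3.75, 4.03125]
m = 3.890625, g(m) = -3.151 (−); new bracket [3.890625, 4.03125]
m = 3.9609375, g(m) = -1.1551 (−); new bracket [3.9609375, 4.03125]
m = 3.99609375, g(m) = -0.117 (−); new bracket [3.99609375, 4.03125]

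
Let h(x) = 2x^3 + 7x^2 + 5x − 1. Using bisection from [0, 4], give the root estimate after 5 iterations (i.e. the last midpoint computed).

h(2) = 53 > 0, so the root lies in [0, 2]
h(1) = 13 > 0, so the root lies in [0, 1]
h(0.5) = 3.5 > 0, so the root lies in [0, 0.5]
h(0.25) = 0.7188 > 0, so the root lies in [0, 0.25]
h(0.125) = -0.2617 < 0, so the root lies in [0.125, 0.25]

0.125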